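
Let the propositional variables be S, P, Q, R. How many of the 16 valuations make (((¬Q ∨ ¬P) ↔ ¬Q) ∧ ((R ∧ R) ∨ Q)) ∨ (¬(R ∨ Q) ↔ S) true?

Initial set: {T ((((¬Q ∨ ¬P) ↔ ¬Q) ∧ ((R ∧ R) ∨ Q)) ∨ (¬(R ∨ Q) ↔ S))}.
T ((((¬Q ∨ ¬P) ↔ ¬Q) ∧ ((R ∧ R) ∨ Q)) ∨ (¬(R ∨ Q) ↔ S)): β-rule — branch into T (((¬Q ∨ ¬P) ↔ ¬Q) ∧ ((R ∧ R) ∨ Q))  //  T (¬(R ∨ Q) ↔ S).
  branch 1 (add T (((¬Q ∨ ¬P) ↔ ¬Q) ∧ ((R ∧ R) ∨ Q))):
    T (((¬Q ∨ ¬P) ↔ ¬Q) ∧ ((R ∧ R) ∨ Q)): α-rule — add T ((¬Q ∨ ¬P) ↔ ¬Q), T ((R ∧ R) ∨ Q).
    T ((¬Q ∨ ¬P) ↔ ¬Q): β-rule — branch into T (¬Q ∨ ¬P), T ¬Q  //  F (¬Q ∨ ¬P), F ¬Q.
      branch 1.1 (add T (¬Q ∨ ¬P), T ¬Q):
        T ((R ∧ R) ∨ Q): β-rule — branch into T (R ∧ R)  //  T Q.
          branch 1.1.1 (add T (R ∧ R)):
            T (R ∧ R): α-rule — add T R, T R.
            T (¬Q ∨ ¬P): β-rule — branch into T ¬Q  //  T ¬P.
              branch 1.1.1.1 (add T ¬Q):
                ○ open, literals {Q=F, R=T}.
              branch 1.1.1.2 (add T ¬P):
                ○ open, literals {P=F, Q=F, R=T}.
          branch 1.1.2 (add T Q):
            × closes — contains both Q and ¬Q.
      branch 1.2 (add F (¬Q ∨ ¬P), F ¬Q):
        F (¬Q ∨ ¬P): α-rule — add F ¬Q, F ¬P.
        T ((R ∧ R) ∨ Q): β-rule — branch into T (R ∧ R)  //  T Q.
          branch 1.2.1 (add T (R ∧ R)):
            T (R ∧ R): α-rule — add T R, T R.
            ○ open, literals {P=T, Q=T, R=T}.
          branch 1.2.2 (add T Q):
            ○ open, literals {P=T, Q=T}.
  branch 2 (add T (¬(R ∨ Q) ↔ S)):
    T (¬(R ∨ Q) ↔ S): β-rule — branch into T ¬(R ∨ Q), T S  //  F ¬(R ∨ Q), F S.
      branch 2.1 (add T ¬(R ∨ Q), T S):
        T ¬(R ∨ Q): α-rule — add F R, F Q.
        ○ open, literals {Q=F, R=F, S=T}.
      branch 2.2 (add F ¬(R ∨ Q), F S):
        F ¬(R ∨ Q): β-rule — branch into T R  //  T Q.
          branch 2.2.1 (add T R):
            ○ open, literals {R=T, S=F}.
          branch 2.2.2 (add T Q):
            ○ open, literals {Q=T, S=F}.
1 branch closed, 7 open.
Each open branch fixes some atoms; the unmentioned ones are free. Counting distinct full assignments: branch {Q=F, R=T} (S, P) contributes 4 new; branch {P=F, Q=F, R=T} (S) contributes 0 new; branch {P=T, Q=T, R=T} (S) contributes 2 new; branch {P=T, Q=T} (S, R) contributes 2 new; branch {Q=F, R=F, S=T} (P) contributes 2 new; branch {R=T, S=F} (P, Q) contributes 1 new; branch {Q=T, S=F} (P, R) contributes 1 new. Total: 12.

12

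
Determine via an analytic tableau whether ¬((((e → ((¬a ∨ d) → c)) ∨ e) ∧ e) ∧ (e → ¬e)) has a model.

Satisfiable

Initial set: {¬((((e → ((¬a ∨ d) → c)) ∨ e) ∧ e) ∧ (e → ¬e))}.
¬((((e → ((¬a ∨ d) → c)) ∨ e) ∧ e) ∧ (e → ¬e)): β-rule — branch into ¬(((e → ((¬a ∨ d) → c)) ∨ e) ∧ e)  //  ¬(e → ¬e).
  branch 1 (add ¬(((e → ((¬a ∨ d) → c)) ∨ e) ∧ e)):
    ¬(((e → ((¬a ∨ d) → c)) ∨ e) ∧ e): β-rule — branch into ¬((e → ((¬a ∨ d) → c)) ∨ e)  //  ¬e.
      branch 1.1 (add ¬((e → ((¬a ∨ d) → c)) ∨ e)):
        ¬((e → ((¬a ∨ d) → c)) ∨ e): α-rule — add ¬(e → ((¬a ∨ d) → c)), ¬e.
        ¬(e → ((¬a ∨ d) → c)): α-rule — add e, ¬((¬a ∨ d) → c).
        × closes — contains both e and ¬e.
      branch 1.2 (add ¬e):
        ○ open, literals {e=false}.
  branch 2 (add ¬(e → ¬e)):
    ¬(e → ¬e): α-rule — add e, ¬¬e.
    ○ open, literals {e=true}.
1 branch closed, 2 open.
An open branch gives a satisfying assignment: e=false.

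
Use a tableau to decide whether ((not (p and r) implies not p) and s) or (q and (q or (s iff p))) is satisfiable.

Satisfiable

Initial set: {T (((not (p and r) implies not p) and s) or (q and (q or (s iff p))))}.
T (((not (p and r) implies not p) and s) or (q and (q or (s iff p)))): β-rule — branch into T ((not (p and r) implies not p) and s)  //  T (q and (q or (s iff p))).
  branch 1 (add T ((not (p and r) implies not p) and s)):
    T ((not (p and r) implies not p) and s): α-rule — add T (not (p and r) implies not p), T s.
    T (not (p and r) implies not p): β-rule — branch into F not (p and r)  //  T not p.
      branch 1.1 (add F not (p and r)):
        F not (p and r): α-rule — add T p, T r.
        ○ open, literals {p=T, r=T, s=T}.
      branch 1.2 (add T not p):
        ○ open, literals {p=F, s=T}.
  branch 2 (add T (q and (q or (s iff p)))):
    T (q and (q or (s iff p))): α-rule — add T q, T (q or (s iff p)).
    T (q or (s iff p)): β-rule — branch into T q  //  T (s iff p).
      branch 2.1 (add T q):
        ○ open, literals {q=T}.
      branch 2.2 (add T (s iff p)):
        T (s iff p): β-rule — branch into T s, T p  //  F s, F p.
          branch 2.2.1 (add T s, T p):
            ○ open, literals {p=T, q=T, s=T}.
          branch 2.2.2 (add F s, F p):
            ○ open, literals {p=F, q=T, s=F}.
0 branches closed, 5 open.
An open branch gives a satisfying assignment: p=T, r=T, s=T.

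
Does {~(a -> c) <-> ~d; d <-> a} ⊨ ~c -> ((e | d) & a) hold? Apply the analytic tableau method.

Initial set: {(~(a -> c) <-> ~d); (d <-> a); ~(~c -> ((e | d) & a))}.
~(~c -> ((e | d) & a)): α-rule — add ~c, ~((e | d) & a).
(~(a -> c) <-> ~d): β-rule — branch into ~(a -> c), ~d  //  ~~(a -> c), ~~d.
  branch 1 (add ~(a -> c), ~d):
    ~(a -> c): α-rule — add a, ~c.
    (d <-> a): β-rule — branch into d, a  //  ~d, ~a.
      branch 1.1 (add d, a):
        × closes — contains both d and ~d.
      branch 1.2 (add ~d, ~a):
        × closes — contains both a and ~a.
  branch 2 (add ~~(a -> c), ~~d):
    (d <-> a): β-rule — branch into d, a  //  ~d, ~a.
      branch 2.1 (add d, a):
        ~((e | d) & a): β-rule — branch into ~(e | d)  //  ~a.
          branch 2.1.1 (add ~(e | d)):
            ~(e | d): α-rule — add ~e, ~d.
            × closes — contains both d and ~d.
          branch 2.1.2 (add ~a):
            × closes — contains both a and ~a.
      branch 2.2 (add ~d, ~a):
        × closes — contains both d and ~d.
All 5 branches close.
Every branch closed, so the premises entail the conclusion.

Yes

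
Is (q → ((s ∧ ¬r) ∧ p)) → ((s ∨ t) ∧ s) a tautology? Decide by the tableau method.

Not valid

Assume the negation and expand:
Initial set: {¬((q → ((s ∧ ¬r) ∧ p)) → ((s ∨ t) ∧ s))}.
¬((q → ((s ∧ ¬r) ∧ p)) → ((s ∨ t) ∧ s)): α-rule — add (q → ((s ∧ ¬r) ∧ p)), ¬((s ∨ t) ∧ s).
(q → ((s ∧ ¬r) ∧ p)): β-rule — branch into ¬q  //  ((s ∧ ¬r) ∧ p).
  branch 1 (add ¬q):
    ¬((s ∨ t) ∧ s): β-rule — branch into ¬(s ∨ t)  //  ¬s.
      branch 1.1 (add ¬(s ∨ t)):
        ¬(s ∨ t): α-rule — add ¬s, ¬t.
        ○ open, literals {q=0, s=0, t=0}.
      branch 1.2 (add ¬s):
        ○ open, literals {q=0, s=0}.
  branch 2 (add ((s ∧ ¬r) ∧ p)):
    ((s ∧ ¬r) ∧ p): α-rule — add (s ∧ ¬r), p.
    (s ∧ ¬r): α-rule — add s, ¬r.
    ¬((s ∨ t) ∧ s): β-rule — branch into ¬(s ∨ t)  //  ¬s.
      branch 2.1 (add ¬(s ∨ t)):
        ¬(s ∨ t): α-rule — add ¬s, ¬t.
        × closes — contains both s and ¬s.
      branch 2.2 (add ¬s):
        × closes — contains both s and ¬s.
2 branches closed, 2 open.
An open branch gives a countermodel: q=0, s=0, t=0 (unmentioned atoms arbitrary); under it the original formula is false.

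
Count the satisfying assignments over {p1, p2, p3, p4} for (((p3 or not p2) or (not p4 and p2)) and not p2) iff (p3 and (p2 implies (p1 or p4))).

Initial set: {((((p3 or not p2) or (not p4 and p2)) and not p2) iff (p3 and (p2 implies (p1 or p4))))}.
((((p3 or not p2) or (not p4 and p2)) and not p2) iff (p3 and (p2 implies (p1 or p4)))): β-rule — branch into (((p3 or not p2) or (not p4 and p2)) and not p2), (p3 and (p2 implies (p1 or p4)))  //  not (((p3 or not p2) or (not p4 and p2)) and not p2), not (p3 and (p2 implies (p1 or p4))).
  branch 1 (add (((p3 or not p2) or (not p4 and p2)) and not p2), (p3 and (p2 implies (p1 or p4)))):
    (((p3 or not p2) or (not p4 and p2)) and not p2): α-rule — add ((p3 or not p2) or (not p4 and p2)), not p2.
    (p3 and (p2 implies (p1 or p4))): α-rule — add p3, (p2 implies (p1 or p4)).
    ((p3 or not p2) or (not p4 and p2)): β-rule — branch into (p3 or not p2)  //  (not p4 and p2).
      branch 1.1 (add (p3 or not p2)):
        (p2 implies (p1 or p4)): β-rule — branch into not p2  //  (p1 or p4).
          branch 1.1.1 (add not p2):
            (p3 or not p2): β-rule — branch into p3  //  not p2.
              branch 1.1.1.1 (add p3):
                ○ open, literals {p2=0, p3=1}.
              branch 1.1.1.2 (add not p2):
                ○ open, literals {p2=0, p3=1}.
          branch 1.1.2 (add (p1 or p4)):
            (p3 or not p2): β-rule — branch into p3  //  not p2.
              branch 1.1.2.1 (add p3):
                (p1 or p4): β-rule — branch into p1  //  p4.
                  branch 1.1.2.1.1 (add p1):
                    ○ open, literals {p1=1, p2=0, p3=1}.
                  branch 1.1.2.1.2 (add p4):
                    ○ open, literals {p2=0, p3=1, p4=1}.
              branch 1.1.2.2 (add not p2):
                (p1 or p4): β-rule — branch into p1  //  p4.
                  branch 1.1.2.2.1 (add p1):
                    ○ open, literals {p1=1, p2=0, p3=1}.
                  branch 1.1.2.2.2 (add p4):
                    ○ open, literals {p2=0, p3=1, p4=1}.
      branch 1.2 (add (not p4 and p2)):
        (not p4 and p2): α-rule — add not p4, p2.
        × closes — contains both p2 and not p2.
  branch 2 (add not (((p3 or not p2) or (not p4 and p2)) and not p2), not (p3 and (p2 implies (p1 or p4)))):
    not (((p3 or not p2) or (not p4 and p2)) and not p2): β-rule — branch into not ((p3 or not p2) or (not p4 and p2))  //  not not p2.
      branch 2.1 (add not ((p3 or not p2) or (not p4 and p2))):
        not ((p3 or not p2) or (not p4 and p2)): α-rule — add not (p3 or not p2), not (not p4 and p2).
        not (p3 or not p2): α-rule — add not p3, not not p2.
        not (p3 and (p2 implies (p1 or p4))): β-rule — branch into not p3  //  not (p2 implies (p1 or p4)).
          branch 2.1.1 (add not p3):
            not (not p4 and p2): β-rule — branch into not not p4  //  not p2.
              branch 2.1.1.1 (add not not p4):
                ○ open, literals {p2=1, p3=0, p4=1}.
              branch 2.1.1.2 (add not p2):
                × closes — contains both p2 and not p2.
          branch 2.1.2 (add not (p2 implies (p1 or p4))):
            not (p2 implies (p1 or p4)): α-rule — add p2, not (p1 or p4).
            not (p1 or p4): α-rule — add not p1, not p4.
            not (not p4 and p2): β-rule — branch into not not p4  //  not p2.
              branch 2.1.2.1 (add not not p4):
                × closes — contains both p4 and not p4.
              branch 2.1.2.2 (add not p2):
                × closes — contains both p2 and not p2.
      branch 2.2 (add not not p2):
        not (p3 and (p2 implies (p1 or p4))): β-rule — branch into not p3  //  not (p2 implies (p1 or p4)).
          branch 2.2.1 (add not p3):
            ○ open, literals {p2=1, p3=0}.
          branch 2.2.2 (add not (p2 implies (p1 or p4))):
            not (p2 implies (p1 or p4)): α-rule — add p2, not (p1 or p4).
            not (p1 or p4): α-rule — add not p1, not p4.
            ○ open, literals {p1=0, p2=1, p4=0}.
4 branches closed, 9 open.
Each open branch fixes some atoms; the unmentioned ones are free. Counting distinct full assignments: branch {p2=0, p3=1} (p1, p4) contributes 4 new; branch {p2=0, p3=1} (p1, p4) contributes 0 new; branch {p1=1, p2=0, p3=1} (p4) contributes 0 new; branch {p2=0, p3=1, p4=1} (p1) contributes 0 new; branch {p1=1, p2=0, p3=1} (p4) contributes 0 new; branch {p2=0, p3=1, p4=1} (p1) contributes 0 new; branch {p2=1, p3=0, p4=1} (p1) contributes 2 new; branch {p2=1, p3=0} (p1, p4) contributes 2 new; branch {p1=0, p2=1, p4=0} (p3) contributes 1 new. Total: 9.

9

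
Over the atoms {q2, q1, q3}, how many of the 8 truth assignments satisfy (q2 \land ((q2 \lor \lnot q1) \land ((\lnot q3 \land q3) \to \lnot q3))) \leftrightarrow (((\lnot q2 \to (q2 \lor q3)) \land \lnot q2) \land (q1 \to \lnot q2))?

Initial set: {((q2 \land ((q2 \lor \lnot q1) \land ((\lnot q3 \land q3) \to \lnot q3))) \leftrightarrow (((\lnot q2 \to (q2 \lor q3)) \land \lnot q2) \land (q1 \to \lnot q2)))}.
((q2 \land ((q2 \lor \lnot q1) \land ((\lnot q3 \land q3) \to \lnot q3))) \leftrightarrow (((\lnot q2 \to (q2 \lor q3)) \land \lnot q2) \land (q1 \to \lnot q2))): β-rule — branch into (q2 \land ((q2 \lor \lnot q1) \land ((\lnot q3 \land q3) \to \lnot q3))), (((\lnot q2 \to (q2 \lor q3)) \land \lnot q2) \land (q1 \to \lnot q2))  //  \lnot (q2 \land ((q2 \lor \lnot q1) \land ((\lnot q3 \land q3) \to \lnot q3))), \lnot (((\lnot q2 \to (q2 \lor q3)) \land \lnot q2) \land (q1 \to \lnot q2)).
  branch 1 (add (q2 \land ((q2 \lor \lnot q1) \land ((\lnot q3 \land q3) \to \lnot q3))), (((\lnot q2 \to (q2 \lor q3)) \land \lnot q2) \land (q1 \to \lnot q2))):
    (q2 \land ((q2 \lor \lnot q1) \land ((\lnot q3 \land q3) \to \lnot q3))): α-rule — add q2, ((q2 \lor \lnot q1) \land ((\lnot q3 \land q3) \to \lnot q3)).
    (((\lnot q2 \to (q2 \lor q3)) \land \lnot q2) \land (q1 \to \lnot q2)): α-rule — add ((\lnot q2 \to (q2 \lor q3)) \land \lnot q2), (q1 \to \lnot q2).
    ((q2 \lor \lnot q1) \land ((\lnot q3 \land q3) \to \lnot q3)): α-rule — add (q2 \lor \lnot q1), ((\lnot q3 \land q3) \to \lnot q3).
    ((\lnot q2 \to (q2 \lor q3)) \land \lnot q2): α-rule — add (\lnot q2 \to (q2 \lor q3)), \lnot q2.
    × closes — contains both q2 and \lnot q2.
  branch 2 (add \lnot (q2 \land ((q2 \lor \lnot q1) \land ((\lnot q3 \land q3) \to \lnot q3))), \lnot (((\lnot q2 \to (q2 \lor q3)) \land \lnot q2) \land (q1 \to \lnot q2))):
    \lnot (q2 \land ((q2 \lor \lnot q1) \land ((\lnot q3 \land q3) \to \lnot q3))): β-rule — branch into \lnot q2  //  \lnot ((q2 \lor \lnot q1) \land ((\lnot q3 \land q3) \to \lnot q3)).
      branch 2.1 (add \lnot q2):
        \lnot (((\lnot q2 \to (q2 \lor q3)) \land \lnot q2) \land (q1 \to \lnot q2)): β-rule — branch into \lnot ((\lnot q2 \to (q2 \lor q3)) \land \lnot q2)  //  \lnot (q1 \to \lnot q2).
          branch 2.1.1 (add \lnot ((\lnot q2 \to (q2 \lor q3)) \land \lnot q2)):
            \lnot ((\lnot q2 \to (q2 \lor q3)) \land \lnot q2): β-rule — branch into \lnot (\lnot q2 \to (q2 \lor q3))  //  \lnot \lnot q2.
              branch 2.1.1.1 (add \lnot (\lnot q2 \to (q2 \lor q3))):
                \lnot (\lnot q2 \to (q2 \lor q3)): α-rule — add \lnot q2, \lnot (q2 \lor q3).
                \lnot (q2 \lor q3): α-rule — add \lnot q2, \lnot q3.
                ○ open, literals {q2=F, q3=F}.
              branch 2.1.1.2 (add \lnot \lnot q2):
                × closes — contains both q2 and \lnot q2.
          branch 2.1.2 (add \lnot (q1 \to \lnot q2)):
            \lnot (q1 \to \lnot q2): α-rule — add q1, \lnot \lnot q2.
            × closes — contains both q2 and \lnot q2.
      branch 2.2 (add \lnot ((q2 \lor \lnot q1) \land ((\lnot q3 \land q3) \to \lnot q3))):
        \lnot (((\lnot q2 \to (q2 \lor q3)) \land \lnot q2) \land (q1 \to \lnot q2)): β-rule — branch into \lnot ((\lnot q2 \to (q2 \lor q3)) \land \lnot q2)  //  \lnot (q1 \to \lnot q2).
          branch 2.2.1 (add \lnot ((\lnot q2 \to (q2 \lor q3)) \land \lnot q2)):
            \lnot ((q2 \lor \lnot q1) \land ((\lnot q3 \land q3) \to \lnot q3)): β-rule — branch into \lnot (q2 \lor \lnot q1)  //  \lnot ((\lnot q3 \land q3) \to \lnot q3).
              branch 2.2.1.1 (add \lnot (q2 \lor \lnot q1)):
                \lnot (q2 \lor \lnot q1): α-rule — add \lnot q2, \lnot \lnot q1.
                \lnot ((\lnot q2 \to (q2 \lor q3)) \land \lnot q2): β-rule — branch into \lnot (\lnot q2 \to (q2 \lor q3))  //  \lnot \lnot q2.
                  branch 2.2.1.1.1 (add \lnot (\lnot q2 \to (q2 \lor q3))):
                    \lnot (\lnot q2 \to (q2 \lor q3)): α-rule — add \lnot q2, \lnot (q2 \lor q3).
                    \lnot (q2 \lor q3): α-rule — add \lnot q2, \lnot q3.
                    ○ open, literals {q1=T, q2=F, q3=F}.
                  branch 2.2.1.1.2 (add \lnot \lnot q2):
                    × closes — contains both q2 and \lnot q2.
              branch 2.2.1.2 (add \lnot ((\lnot q3 \land q3) \to \lnot q3)):
                \lnot ((\lnot q3 \land q3) \to \lnot q3): α-rule — add (\lnot q3 \land q3), \lnot \lnot q3.
                (\lnot q3 \land q3): α-rule — add \lnot q3, q3.
                × closes — contains both q3 and \lnot q3.
          branch 2.2.2 (add \lnot (q1 \to \lnot q2)):
            \lnot (q1 \to \lnot q2): α-rule — add q1, \lnot \lnot q2.
            \lnot ((q2 \lor \lnot q1) \land ((\lnot q3 \land q3) \to \lnot q3)): β-rule — branch into \lnot (q2 \lor \lnot q1)  //  \lnot ((\lnot q3 \land q3) \to \lnot q3).
              branch 2.2.2.1 (add \lnot (q2 \lor \lnot q1)):
                \lnot (q2 \lor \lnot q1): α-rule — add \lnot q2, \lnot \lnot q1.
                × closes — contains both q2 and \lnot q2.
              branch 2.2.2.2 (add \lnot ((\lnot q3 \land q3) \to \lnot q3)):
                \lnot ((\lnot q3 \land q3) \to \lnot q3): α-rule — add (\lnot q3 \land q3), \lnot \lnot q3.
                (\lnot q3 \land q3): α-rule — add \lnot q3, q3.
                × closes — contains both q3 and \lnot q3.
7 branches closed, 2 open.
Each open branch fixes some atoms; the unmentioned ones are free. Counting distinct full assignments: branch {q2=F, q3=F} (q1) contributes 2 new; branch {q1=T, q2=F, q3=F} (none free) contributes 0 new. Total: 2.

2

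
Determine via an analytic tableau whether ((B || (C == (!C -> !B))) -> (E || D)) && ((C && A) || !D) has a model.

Initial set: {(((B || (C == (!C -> !B))) -> (E || D)) && ((C && A) || !D))}.
(((B || (C == (!C -> !B))) -> (E || D)) && ((C && A) || !D)): α-rule — add ((B || (C == (!C -> !B))) -> (E || D)), ((C && A) || !D).
((B || (C == (!C -> !B))) -> (E || D)): β-rule — branch into !(B || (C == (!C -> !B)))  //  (E || D).
  branch 1 (add !(B || (C == (!C -> !B)))):
    !(B || (C == (!C -> !B))): α-rule — add !B, !(C == (!C -> !B)).
    ((C && A) || !D): β-rule — branch into (C && A)  //  !D.
      branch 1.1 (add (C && A)):
        (C && A): α-rule — add C, A.
        !(C == (!C -> !B)): β-rule — branch into C, !(!C -> !B)  //  !C, (!C -> !B).
          branch 1.1.1 (add C, !(!C -> !B)):
            !(!C -> !B): α-rule — add !C, !!B.
            × closes — contains both C and !C.
          branch 1.1.2 (add !C, (!C -> !B)):
            × closes — contains both C and !C.
      branch 1.2 (add !D):
        !(C == (!C -> !B)): β-rule — branch into C, !(!C -> !B)  //  !C, (!C -> !B).
          branch 1.2.1 (add C, !(!C -> !B)):
            !(!C -> !B): α-rule — add !C, !!B.
            × closes — contains both C and !C.
          branch 1.2.2 (add !C, (!C -> !B)):
            (!C -> !B): β-rule — branch into !!C  //  !B.
              branch 1.2.2.1 (add !!C):
                × closes — contains both C and !C.
              branch 1.2.2.2 (add !B):
                ○ open, literals {B=0, C=0, D=0}.
  branch 2 (add (E || D)):
    ((C && A) || !D): β-rule — branch into (C && A)  //  !D.
      branch 2.1 (add (C && A)):
        (C && A): α-rule — add C, A.
        (E || D): β-rule — branch into E  //  D.
          branch 2.1.1 (add E):
            ○ open, literals {A=1, C=1, E=1}.
          branch 2.1.2 (add D):
            ○ open, literals {A=1, C=1, D=1}.
      branch 2.2 (add !D):
        (E || D): β-rule — branch into E  //  D.
          branch 2.2.1 (add E):
            ○ open, literals {D=0, E=1}.
          branch 2.2.2 (add D):
            × closes — contains both D and !D.
5 branches closed, 4 open.
An open branch gives a satisfying assignment: B=0, C=0, D=0.

Satisfiable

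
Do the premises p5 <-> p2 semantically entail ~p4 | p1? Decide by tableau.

Initial set: {(p5 <-> p2); ~(~p4 | p1)}.
~(~p4 | p1): α-rule — add ~~p4, ~p1.
(p5 <-> p2): β-rule — branch into p5, p2  //  ~p5, ~p2.
  branch 1 (add p5, p2):
    ○ open, literals {p1=F, p2=T, p4=T, p5=T}.
  branch 2 (add ~p5, ~p2):
    ○ open, literals {p1=F, p2=F, p4=T, p5=F}.
0 branches closed, 2 open.
An open branch gives a countermodel: p1=F, p2=T, p4=T, p5=T (unmentioned atoms arbitrary); the premises hold there but the conclusion fails.

No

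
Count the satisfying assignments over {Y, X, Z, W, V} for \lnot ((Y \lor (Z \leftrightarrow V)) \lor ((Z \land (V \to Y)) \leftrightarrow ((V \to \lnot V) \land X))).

Initial set: {\lnot ((Y \lor (Z \leftrightarrow V)) \lor ((Z \land (V \to Y)) \leftrightarrow ((V \to \lnot V) \land X)))}.
\lnot ((Y \lor (Z \leftrightarrow V)) \lor ((Z \land (V \to Y)) \leftrightarrow ((V \to \lnot V) \land X))): α-rule — add \lnot (Y \lor (Z \leftrightarrow V)), \lnot ((Z \land (V \to Y)) \leftrightarrow ((V \to \lnot V) \land X)).
\lnot (Y \lor (Z \leftrightarrow V)): α-rule — add \lnot Y, \lnot (Z \leftrightarrow V).
\lnot ((Z \land (V \to Y)) \leftrightarrow ((V \to \lnot V) \land X)): β-rule — branch into (Z \land (V \to Y)), \lnot ((V \to \lnot V) \land X)  //  \lnot (Z \land (V \to Y)), ((V \to \lnot V) \land X).
  branch 1 (add (Z \land (V \to Y)), \lnot ((V \to \lnot V) \land X)):
    (Z \land (V \to Y)): α-rule — add Z, (V \to Y).
    \lnot (Z \leftrightarrow V): β-rule — branch into Z, \lnot V  //  \lnot Z, V.
      branch 1.1 (add Z, \lnot V):
        \lnot ((V \to \lnot V) \land X): β-rule — branch into \lnot (V \to \lnot V)  //  \lnot X.
          branch 1.1.1 (add \lnot (V \to \lnot V)):
            \lnot (V \to \lnot V): α-rule — add V, \lnot \lnot V.
            × closes — contains both V and \lnot V.
          branch 1.1.2 (add \lnot X):
            (V \to Y): β-rule — branch into \lnot V  //  Y.
              branch 1.1.2.1 (add \lnot V):
                ○ open, literals {V=F, X=F, Y=F, Z=T}.
              branch 1.1.2.2 (add Y):
                × closes — contains both Y and \lnot Y.
      branch 1.2 (add \lnot Z, V):
        × closes — contains both Z and \lnot Z.
  branch 2 (add \lnot (Z \land (V \to Y)), ((V \to \lnot V) \land X)):
    ((V \to \lnot V) \land X): α-rule — add (V \to \lnot V), X.
    \lnot (Z \leftrightarrow V): β-rule — branch into Z, \lnot V  //  \lnot Z, V.
      branch 2.1 (add Z, \lnot V):
        \lnot (Z \land (V \to Y)): β-rule — branch into \lnot Z  //  \lnot (V \to Y).
          branch 2.1.1 (add \lnot Z):
            × closes — contains both Z and \lnot Z.
          branch 2.1.2 (add \lnot (V \to Y)):
            \lnot (V \to Y): α-rule — add V, \lnot Y.
            × closes — contains both V and \lnot V.
      branch 2.2 (add \lnot Z, V):
        \lnot (Z \land (V \to Y)): β-rule — branch into \lnot Z  //  \lnot (V \to Y).
          branch 2.2.1 (add \lnot Z):
            (V \to \lnot V): β-rule — branch into \lnot V  //  \lnot V.
              branch 2.2.1.1 (add \lnot V):
                × closes — contains both V and \lnot V.
              branch 2.2.1.2 (add \lnot V):
                × closes — contains both V and \lnot V.
          branch 2.2.2 (add \lnot (V \to Y)):
            \lnot (V \to Y): α-rule — add V, \lnot Y.
            (V \to \lnot V): β-rule — branch into \lnot V  //  \lnot V.
              branch 2.2.2.1 (add \lnot V):
                × closes — contains both V and \lnot V.
              branch 2.2.2.2 (add \lnot V):
                × closes — contains both V and \lnot V.
9 branches closed, 1 open.
Each open branch fixes some atoms; the unmentioned ones are free. Counting distinct full assignments: branch {V=F, X=F, Y=F, Z=T} (W) contributes 2 new. Total: 2.

2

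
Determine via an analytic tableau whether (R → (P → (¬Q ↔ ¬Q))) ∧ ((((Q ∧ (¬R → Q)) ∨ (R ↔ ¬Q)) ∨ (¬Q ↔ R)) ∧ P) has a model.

Satisfiable

Initial set: {T ((R → (P → (¬Q ↔ ¬Q))) ∧ ((((Q ∧ (¬R → Q)) ∨ (R ↔ ¬Q)) ∨ (¬Q ↔ R)) ∧ P))}.
T ((R → (P → (¬Q ↔ ¬Q))) ∧ ((((Q ∧ (¬R → Q)) ∨ (R ↔ ¬Q)) ∨ (¬Q ↔ R)) ∧ P)): α-rule — add T (R → (P → (¬Q ↔ ¬Q))), T ((((Q ∧ (¬R → Q)) ∨ (R ↔ ¬Q)) ∨ (¬Q ↔ R)) ∧ P).
T ((((Q ∧ (¬R → Q)) ∨ (R ↔ ¬Q)) ∨ (¬Q ↔ R)) ∧ P): α-rule — add T (((Q ∧ (¬R → Q)) ∨ (R ↔ ¬Q)) ∨ (¬Q ↔ R)), T P.
T (R → (P → (¬Q ↔ ¬Q))): β-rule — branch into F R  //  T (P → (¬Q ↔ ¬Q)).
  branch 1 (add F R):
    T (((Q ∧ (¬R → Q)) ∨ (R ↔ ¬Q)) ∨ (¬Q ↔ R)): β-rule — branch into T ((Q ∧ (¬R → Q)) ∨ (R ↔ ¬Q))  //  T (¬Q ↔ R).
      branch 1.1 (add T ((Q ∧ (¬R → Q)) ∨ (R ↔ ¬Q))):
        T ((Q ∧ (¬R → Q)) ∨ (R ↔ ¬Q)): β-rule — branch into T (Q ∧ (¬R → Q))  //  T (R ↔ ¬Q).
          branch 1.1.1 (add T (Q ∧ (¬R → Q))):
            T (Q ∧ (¬R → Q)): α-rule — add T Q, T (¬R → Q).
            T (¬R → Q): β-rule — branch into F ¬R  //  T Q.
              branch 1.1.1.1 (add F ¬R):
                × closes — contains both R and ¬R.
              branch 1.1.1.2 (add T Q):
                ○ open, literals {P=T, Q=T, R=F}.
          branch 1.1.2 (add T (R ↔ ¬Q)):
            T (R ↔ ¬Q): β-rule — branch into T R, T ¬Q  //  F R, F ¬Q.
              branch 1.1.2.1 (add T R, T ¬Q):
                × closes — contains both R and ¬R.
              branch 1.1.2.2 (add F R, F ¬Q):
                ○ open, literals {P=T, Q=T, R=F}.
      branch 1.2 (add T (¬Q ↔ R)):
        T (¬Q ↔ R): β-rule — branch into T ¬Q, T R  //  F ¬Q, F R.
          branch 1.2.1 (add T ¬Q, T R):
            × closes — contains both R and ¬R.
          branch 1.2.2 (add F ¬Q, F R):
            ○ open, literals {P=T, Q=T, R=F}.
  branch 2 (add T (P → (¬Q ↔ ¬Q))):
    T (((Q ∧ (¬R → Q)) ∨ (R ↔ ¬Q)) ∨ (¬Q ↔ R)): β-rule — branch into T ((Q ∧ (¬R → Q)) ∨ (R ↔ ¬Q))  //  T (¬Q ↔ R).
      branch 2.1 (add T ((Q ∧ (¬R → Q)) ∨ (R ↔ ¬Q))):
        T (P → (¬Q ↔ ¬Q)): β-rule — branch into F P  //  T (¬Q ↔ ¬Q).
          branch 2.1.1 (add F P):
            × closes — contains both P and ¬P.
          branch 2.1.2 (add T (¬Q ↔ ¬Q)):
            T ((Q ∧ (¬R → Q)) ∨ (R ↔ ¬Q)): β-rule — branch into T (Q ∧ (¬R → Q))  //  T (R ↔ ¬Q).
              branch 2.1.2.1 (add T (Q ∧ (¬R → Q))):
                T (Q ∧ (¬R → Q)): α-rule — add T Q, T (¬R → Q).
                T (¬Q ↔ ¬Q): β-rule — branch into T ¬Q, T ¬Q  //  F ¬Q, F ¬Q.
                  branch 2.1.2.1.1 (add T ¬Q, T ¬Q):
                    × closes — contains both Q and ¬Q.
                  branch 2.1.2.1.2 (add F ¬Q, F ¬Q):
                    T (¬R → Q): β-rule — branch into F ¬R  //  T Q.
                      branch 2.1.2.1.2.1 (add F ¬R):
                        ○ open, literals {P=T, Q=T, R=T}.
                      branch 2.1.2.1.2.2 (add T Q):
                        ○ open, literals {P=T, Q=T}.
              branch 2.1.2.2 (add T (R ↔ ¬Q)):
                T (¬Q ↔ ¬Q): β-rule — branch into T ¬Q, T ¬Q  //  F ¬Q, F ¬Q.
                  branch 2.1.2.2.1 (add T ¬Q, T ¬Q):
                    T (R ↔ ¬Q): β-rule — branch into T R, T ¬Q  //  F R, F ¬Q.
                      branch 2.1.2.2.1.1 (add T R, T ¬Q):
                        ○ open, literals {P=T, Q=F, R=T}.
                      branch 2.1.2.2.1.2 (add F R, F ¬Q):
                        × closes — contains both Q and ¬Q.
                  branch 2.1.2.2.2 (add F ¬Q, F ¬Q):
                    T (R ↔ ¬Q): β-rule — branch into T R, T ¬Q  //  F R, F ¬Q.
                      branch 2.1.2.2.2.1 (add T R, T ¬Q):
                        × closes — contains both Q and ¬Q.
                      branch 2.1.2.2.2.2 (add F R, F ¬Q):
                        ○ open, literals {P=T, Q=T, R=F}.
      branch 2.2 (add T (¬Q ↔ R)):
        T (P → (¬Q ↔ ¬Q)): β-rule — branch into F P  //  T (¬Q ↔ ¬Q).
          branch 2.2.1 (add F P):
            × closes — contains both P and ¬P.
          branch 2.2.2 (add T (¬Q ↔ ¬Q)):
            T (¬Q ↔ R): β-rule — branch into T ¬Q, T R  //  F ¬Q, F R.
              branch 2.2.2.1 (add T ¬Q, T R):
                T (¬Q ↔ ¬Q): β-rule — branch into T ¬Q, T ¬Q  //  F ¬Q, F ¬Q.
                  branch 2.2.2.1.1 (add T ¬Q, T ¬Q):
                    ○ open, literals {P=T, Q=F, R=T}.
                  branch 2.2.2.1.2 (add F ¬Q, F ¬Q):
                    × closes — contains both Q and ¬Q.
              branch 2.2.2.2 (add F ¬Q, F R):
                T (¬Q ↔ ¬Q): β-rule — branch into T ¬Q, T ¬Q  //  F ¬Q, F ¬Q.
                  branch 2.2.2.2.1 (add T ¬Q, T ¬Q):
                    × closes — contains both Q and ¬Q.
                  branch 2.2.2.2.2 (add F ¬Q, F ¬Q):
                    ○ open, literals {P=T, Q=T, R=F}.
10 branches closed, 9 open.
An open branch gives a satisfying assignment: P=T, Q=T, R=F.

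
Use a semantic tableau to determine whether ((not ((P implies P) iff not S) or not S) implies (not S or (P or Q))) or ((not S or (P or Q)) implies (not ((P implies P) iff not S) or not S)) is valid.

Valid

Assume the negation and expand:
Initial set: {not (((not ((P implies P) iff not S) or not S) implies (not S or (P or Q))) or ((not S or (P or Q)) implies (not ((P implies P) iff not S) or not S)))}.
not (((not ((P implies P) iff not S) or not S) implies (not S or (P or Q))) or ((not S or (P or Q)) implies (not ((P implies P) iff not S) or not S))): α-rule — add not ((not ((P implies P) iff not S) or not S) implies (not S or (P or Q))), not ((not S or (P or Q)) implies (not ((P implies P) iff not S) or not S)).
not ((not ((P implies P) iff not S) or not S) implies (not S or (P or Q))): α-rule — add (not ((P implies P) iff not S) or not S), not (not S or (P or Q)).
not ((not S or (P or Q)) implies (not ((P implies P) iff not S) or not S)): α-rule — add (not S or (P or Q)), not (not ((P implies P) iff not S) or not S).
not (not S or (P or Q)): α-rule — add not not S, not (P or Q).
not (not ((P implies P) iff not S) or not S): α-rule — add not not ((P implies P) iff not S), not not S.
not (P or Q): α-rule — add not P, not Q.
(not ((P implies P) iff not S) or not S): β-rule — branch into not ((P implies P) iff not S)  //  not S.
  branch 1 (add not ((P implies P) iff not S)):
    (not S or (P or Q)): β-rule — branch into not S  //  (P or Q).
      branch 1.1 (add not S):
        × closes — contains both S and not S.
      branch 1.2 (add (P or Q)):
        not not ((P implies P) iff not S): β-rule — branch into (P implies P), not S  //  not (P implies P), not not S.
          branch 1.2.1 (add (P implies P), not S):
            × closes — contains both S and not S.
          branch 1.2.2 (add not (P implies P), not not S):
            not (P implies P): α-rule — add P, not P.
            × closes — contains both P and not P.
  branch 2 (add not S):
    × closes — contains both S and not S.
All 4 branches close.
Every branch closed, so the negation is unsatisfiable and the formula is valid.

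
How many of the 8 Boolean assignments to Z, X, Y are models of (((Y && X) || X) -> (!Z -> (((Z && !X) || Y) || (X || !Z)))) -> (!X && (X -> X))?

Initial set: {((((Y && X) || X) -> (!Z -> (((Z && !X) || Y) || (X || !Z)))) -> (!X && (X -> X)))}.
((((Y && X) || X) -> (!Z -> (((Z && !X) || Y) || (X || !Z)))) -> (!X && (X -> X))): β-rule — branch into !(((Y && X) || X) -> (!Z -> (((Z && !X) || Y) || (X || !Z))))  //  (!X && (X -> X)).
  branch 1 (add !(((Y && X) || X) -> (!Z -> (((Z && !X) || Y) || (X || !Z))))):
    !(((Y && X) || X) -> (!Z -> (((Z && !X) || Y) || (X || !Z)))): α-rule — add ((Y && X) || X), !(!Z -> (((Z && !X) || Y) || (X || !Z))).
    !(!Z -> (((Z && !X) || Y) || (X || !Z))): α-rule — add !Z, !(((Z && !X) || Y) || (X || !Z)).
    !(((Z && !X) || Y) || (X || !Z)): α-rule — add !((Z && !X) || Y), !(X || !Z).
    !((Z && !X) || Y): α-rule — add !(Z && !X), !Y.
    !(X || !Z): α-rule — add !X, !!Z.
    × closes — contains both Z and !Z.
  branch 2 (add (!X && (X -> X))):
    (!X && (X -> X)): α-rule — add !X, (X -> X).
    (X -> X): β-rule — branch into !X  //  X.
      branch 2.1 (add !X):
        ○ open, literals {X=F}.
      branch 2.2 (add X):
        × closes — contains both X and !X.
2 branches closed, 1 open.
Each open branch fixes some atoms; the unmentioned ones are free. Counting distinct full assignments: branch {X=F} (Z, Y) contributes 4 new. Total: 4.

4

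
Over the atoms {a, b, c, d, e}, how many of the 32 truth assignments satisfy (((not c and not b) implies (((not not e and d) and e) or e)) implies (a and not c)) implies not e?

28

Initial set: {((((not c and not b) implies (((not not e and d) and e) or e)) implies (a and not c)) implies not e)}.
((((not c and not b) implies (((not not e and d) and e) or e)) implies (a and not c)) implies not e): β-rule — branch into not (((not c and not b) implies (((not not e and d) and e) or e)) implies (a and not c))  //  not e.
  branch 1 (add not (((not c and not b) implies (((not not e and d) and e) or e)) implies (a and not c))):
    not (((not c and not b) implies (((not not e and d) and e) or e)) implies (a and not c)): α-rule — add ((not c and not b) implies (((not not e and d) and e) or e)), not (a and not c).
    ((not c and not b) implies (((not not e and d) and e) or e)): β-rule — branch into not (not c and not b)  //  (((not not e and d) and e) or e).
      branch 1.1 (add not (not c and not b)):
        not (a and not c): β-rule — branch into not a  //  not not c.
          branch 1.1.1 (add not a):
            not (not c and not b): β-rule — branch into not not c  //  not not b.
              branch 1.1.1.1 (add not not c):
                ○ open, literals {a=false, c=true}.
              branch 1.1.1.2 (add not not b):
                ○ open, literals {a=false, b=true}.
          branch 1.1.2 (add not not c):
            not (not c and not b): β-rule — branch into not not c  //  not not b.
              branch 1.1.2.1 (add not not c):
                ○ open, literals {c=true}.
              branch 1.1.2.2 (add not not b):
                ○ open, literals {b=true, c=true}.
      branch 1.2 (add (((not not e and d) and e) or e)):
        not (a and not c): β-rule — branch into not a  //  not not c.
          branch 1.2.1 (add not a):
            (((not not e and d) and e) or e): β-rule — branch into ((not not e and d) and e)  //  e.
              branch 1.2.1.1 (add ((not not e and d) and e)):
                ((not not e and d) and e): α-rule — add (not not e and d), e.
                (not not e and d): α-rule — add not not e, d.
                not not e: drop double negation, giving e.
                ○ open, literals {a=false, d=true, e=true}.
              branch 1.2.1.2 (add e):
                ○ open, literals {a=false, e=true}.
          branch 1.2.2 (add not not c):
            (((not not e and d) and e) or e): β-rule — branch into ((not not e and d) and e)  //  e.
              branch 1.2.2.1 (add ((not not e and d) and e)):
                ((not not e and d) and e): α-rule — add (not not e and d), e.
                (not not e and d): α-rule — add not not e, d.
                not not e: drop double negation, giving e.
                ○ open, literals {c=true, d=true, e=true}.
              branch 1.2.2.2 (add e):
                ○ open, literals {c=true, e=true}.
  branch 2 (add not e):
    ○ open, literals {e=false}.
0 branches closed, 9 open.
Each open branch fixes some atoms; the unmentioned ones are free. Counting distinct full assignments: branch {a=false, c=true} (b, d, e) contributes 8 new; branch {a=false, b=true} (c, d, e) contributes 4 new; branch {c=true} (a, b, d, e) contributes 8 new; branch {b=true, c=true} (a, d, e) contributes 0 new; branch {a=false, d=true, e=true} (b, c) contributes 1 new; branch {a=false, e=true} (b, c, d) contributes 1 new; branch {c=true, d=true, e=true} (a, b) contributes 0 new; branch {c=true, e=true} (a, b, d) contributes 0 new; branch {e=false} (a, b, c, d) contributes 6 new. Total: 28.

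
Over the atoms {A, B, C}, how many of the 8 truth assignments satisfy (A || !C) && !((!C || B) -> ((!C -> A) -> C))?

2

Initial set: {((A || !C) && !((!C || B) -> ((!C -> A) -> C)))}.
((A || !C) && !((!C || B) -> ((!C -> A) -> C))): α-rule — add (A || !C), !((!C || B) -> ((!C -> A) -> C)).
!((!C || B) -> ((!C -> A) -> C)): α-rule — add (!C || B), !((!C -> A) -> C).
!((!C -> A) -> C): α-rule — add (!C -> A), !C.
(A || !C): β-rule — branch into A  //  !C.
  branch 1 (add A):
    (!C || B): β-rule — branch into !C  //  B.
      branch 1.1 (add !C):
        (!C -> A): β-rule — branch into !!C  //  A.
          branch 1.1.1 (add !!C):
            × closes — contains both C and !C.
          branch 1.1.2 (add A):
            ○ open, literals {A=true, C=false}.
      branch 1.2 (add B):
        (!C -> A): β-rule — branch into !!C  //  A.
          branch 1.2.1 (add !!C):
            × closes — contains both C and !C.
          branch 1.2.2 (add A):
            ○ open, literals {A=true, B=true, C=false}.
  branch 2 (add !C):
    (!C || B): β-rule — branch into !C  //  B.
      branch 2.1 (add !C):
        (!C -> A): β-rule — branch into !!C  //  A.
          branch 2.1.1 (add !!C):
            × closes — contains both C and !C.
          branch 2.1.2 (add A):
            ○ open, literals {A=true, C=false}.
      branch 2.2 (add B):
        (!C -> A): β-rule — branch into !!C  //  A.
          branch 2.2.1 (add !!C):
            × closes — contains both C and !C.
          branch 2.2.2 (add A):
            ○ open, literals {A=true, B=true, C=false}.
4 branches closed, 4 open.
Each open branch fixes some atoms; the unmentioned ones are free. Counting distinct full assignments: branch {A=true, C=false} (B) contributes 2 new; branch {A=true, B=true, C=false} (none free) contributes 0 new; branch {A=true, C=false} (B) contributes 0 new; branch {A=true, B=true, C=false} (none free) contributes 0 new. Total: 2.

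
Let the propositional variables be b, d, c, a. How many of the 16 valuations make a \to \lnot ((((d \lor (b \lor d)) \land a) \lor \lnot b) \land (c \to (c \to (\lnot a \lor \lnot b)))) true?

Initial set: {(a \to \lnot ((((d \lor (b \lor d)) \land a) \lor \lnot b) \land (c \to (c \to (\lnot a \lor \lnot b)))))}.
(a \to \lnot ((((d \lor (b \lor d)) \land a) \lor \lnot b) \land (c \to (c \to (\lnot a \lor \lnot b))))): β-rule — branch into \lnot a  //  \lnot ((((d \lor (b \lor d)) \land a) \lor \lnot b) \land (c \to (c \to (\lnot a \lor \lnot b)))).
  branch 1 (add \lnot a):
    ○ open, literals {a=false}.
  branch 2 (add \lnot ((((d \lor (b \lor d)) \land a) \lor \lnot b) \land (c \to (c \to (\lnot a \lor \lnot b))))):
    \lnot ((((d \lor (b \lor d)) \land a) \lor \lnot b) \land (c \to (c \to (\lnot a \lor \lnot b)))): β-rule — branch into \lnot (((d \lor (b \lor d)) \land a) \lor \lnot b)  //  \lnot (c \to (c \to (\lnot a \lor \lnot b))).
      branch 2.1 (add \lnot (((d \lor (b \lor d)) \land a) \lor \lnot b)):
        \lnot (((d \lor (b \lor d)) \land a) \lor \lnot b): α-rule — add \lnot ((d \lor (b \lor d)) \land a), \lnot \lnot b.
        \lnot ((d \lor (b \lor d)) \land a): β-rule — branch into \lnot (d \lor (b \lor d))  //  \lnot a.
          branch 2.1.1 (add \lnot (d \lor (b \lor d))):
            \lnot (d \lor (b \lor d)): α-rule — add \lnot d, \lnot (b \lor d).
            \lnot (b \lor d): α-rule — add \lnot b, \lnot d.
            × closes — contains both b and \lnot b.
          branch 2.1.2 (add \lnot a):
            ○ open, literals {a=false, b=true}.
      branch 2.2 (add \lnot (c \to (c \to (\lnot a \lor \lnot b)))):
        \lnot (c \to (c \to (\lnot a \lor \lnot b))): α-rule — add c, \lnot (c \to (\lnot a \lor \lnot b)).
        \lnot (c \to (\lnot a \lor \lnot b)): α-rule — add c, \lnot (\lnot a \lor \lnot b).
        \lnot (\lnot a \lor \lnot b): α-rule — add \lnot \lnot a, \lnot \lnot b.
        ○ open, literals {a=true, b=true, c=true}.
1 branch closed, 3 open.
Each open branch fixes some atoms; the unmentioned ones are free. Counting distinct full assignments: branch {a=false} (b, d, c) contributes 8 new; branch {a=false, b=true} (d, c) contributes 0 new; branch {a=true, b=true, c=true} (d) contributes 2 new. Total: 10.

10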